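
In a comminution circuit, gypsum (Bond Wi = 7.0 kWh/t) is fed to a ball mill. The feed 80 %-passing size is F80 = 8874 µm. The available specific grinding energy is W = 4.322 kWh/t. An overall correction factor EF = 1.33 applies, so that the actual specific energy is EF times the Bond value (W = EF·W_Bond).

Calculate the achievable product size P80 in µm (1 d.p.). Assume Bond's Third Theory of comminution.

Bond: W = 10·Wi·(1/√P80 − 1/√F80)
W_Bond = W / EF = 4.322 / 1.33 = 3.2496 kWh/t
P80^-0.5 = F80^-0.5 + W_Bond/(10 Wi)
  = 3.2496/(10·7.0) + 1/√8874 = 0.046423 + 0.010615 = 0.057039
P80 = (1/0.057039)² = 17.5320² = 307.37 µm

P80 = 307.4 µm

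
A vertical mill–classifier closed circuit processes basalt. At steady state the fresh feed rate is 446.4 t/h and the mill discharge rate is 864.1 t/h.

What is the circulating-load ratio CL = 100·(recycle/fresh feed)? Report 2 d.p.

CL = 93.57 %

Steady state: M = F + R.
R = M − F = 864.1 − 446.4 = 417.7 t/h
CL = 100·R/F = 100·417.7/446.4 = 93.57 %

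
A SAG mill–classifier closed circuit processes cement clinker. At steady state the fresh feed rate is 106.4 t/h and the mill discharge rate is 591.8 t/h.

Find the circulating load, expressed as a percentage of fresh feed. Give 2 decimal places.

CL = 456.20 %

Mill node: discharge = fresh + recycle.
R = M − F = 591.8 − 106.4 = 485.4 t/h
CL = 100·R/F = 100·485.4/106.4 = 456.20 %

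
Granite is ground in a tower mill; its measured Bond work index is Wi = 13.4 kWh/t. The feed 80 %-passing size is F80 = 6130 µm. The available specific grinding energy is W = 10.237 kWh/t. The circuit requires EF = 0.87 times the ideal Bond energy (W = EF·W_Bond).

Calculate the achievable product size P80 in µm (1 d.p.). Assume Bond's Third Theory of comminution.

P80 = 98.8 µm

W = 10 Wi (P80^-0.5 − F80^-0.5)
W_Bond = W / EF = 10.237 / 0.87 = 11.7667 kWh/t
P80^-0.5 = F80^-0.5 + W_Bond/(10 Wi)
  = 11.7667/(10·13.4) + 1/√6130 = 0.087811 + 0.012772 = 0.100583
P80 = (1/0.100583)² = 9.9420² = 98.84 µm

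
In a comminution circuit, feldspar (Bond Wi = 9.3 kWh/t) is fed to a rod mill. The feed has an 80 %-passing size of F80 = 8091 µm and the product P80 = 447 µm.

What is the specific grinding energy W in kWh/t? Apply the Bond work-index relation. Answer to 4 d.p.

Bond:  W = 10 Wi (1/√P − 1/√F)
1/√447 = 0.047298;  1/√8091 = 0.011117
W = 10·9.3·(0.047298 − 0.011117) = 3.3648 kWh/t

W = 3.3648 kWh/t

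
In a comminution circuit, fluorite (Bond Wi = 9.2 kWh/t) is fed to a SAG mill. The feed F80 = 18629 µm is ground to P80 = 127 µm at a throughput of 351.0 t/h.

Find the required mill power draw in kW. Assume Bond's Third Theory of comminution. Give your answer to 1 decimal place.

P = 2628.9 kW

W = 10·Wi·[P80^(−½) − F80^(−½)]
W = 10·9.2·(1/√127 − 1/√18629) = 10·9.2·(0.081409) = 7.4896 kWh/t
P = W·T = 7.4896·351.0 = 2628.9 kW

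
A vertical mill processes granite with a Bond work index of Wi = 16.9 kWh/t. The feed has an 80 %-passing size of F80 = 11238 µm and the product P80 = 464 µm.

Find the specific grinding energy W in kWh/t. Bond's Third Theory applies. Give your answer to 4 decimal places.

W = 10 Wi / √P80 − 10 Wi / √F80
1/√464 = 0.046424;  1/√11238 = 0.009433
W = 10·16.9·(0.046424 − 0.009433) = 6.2514 kWh/t

W = 6.2514 kWh/t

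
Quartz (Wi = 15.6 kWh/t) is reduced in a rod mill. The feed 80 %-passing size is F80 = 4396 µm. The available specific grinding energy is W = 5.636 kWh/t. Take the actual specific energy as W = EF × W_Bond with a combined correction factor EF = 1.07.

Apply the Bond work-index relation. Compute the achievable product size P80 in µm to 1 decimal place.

W_Bond = 10·Wi·(1/√P₈₀ − 1/√F₈₀)
W_Bond = W / EF = 5.636 / 1.07 = 5.2673 kWh/t
P80^(−½) = W_Bond/(10 Wi) + F80^(−½)
  = 5.2673/(10·15.6) + 1/√4396 = 0.033765 + 0.015082 = 0.048847
P80 = (1/0.048847)² = 20.4720² = 419.10 µm

P80 = 419.1 µm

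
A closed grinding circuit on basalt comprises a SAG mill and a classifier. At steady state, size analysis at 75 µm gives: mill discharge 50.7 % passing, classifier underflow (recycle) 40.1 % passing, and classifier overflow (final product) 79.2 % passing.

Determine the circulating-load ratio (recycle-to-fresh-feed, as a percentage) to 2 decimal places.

CL = 268.87 %

Let r = R/F. Size balance at 75 µm:
r = (o − d)/(d − u)
r = (79.2 − 50.7)/(50.7 − 40.1) = 28.5/10.6 = 2.6887
CL = 100·r = 268.87 %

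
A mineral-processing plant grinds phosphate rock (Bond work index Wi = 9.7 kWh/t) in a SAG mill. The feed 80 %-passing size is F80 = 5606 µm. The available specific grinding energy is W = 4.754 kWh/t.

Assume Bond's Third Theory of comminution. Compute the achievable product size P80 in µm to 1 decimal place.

P80 = 257.1 µm

W = 10 Wi (1/√P80 − 1/√F80)  [Bond]
⇒ 1/√P80 = W/(10 Wi) + 1/√F80
  = 4.7540/(10·9.7) + 1/√5606 = 0.049010 + 0.013356 = 0.062366
P80 = (1/0.062366)² = 16.0343² = 257.10 µm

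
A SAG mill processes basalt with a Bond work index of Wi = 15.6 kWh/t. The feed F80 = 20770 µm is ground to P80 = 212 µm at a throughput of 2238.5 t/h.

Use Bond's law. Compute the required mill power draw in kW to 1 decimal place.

P = 21560.5 kW

Bond: W = 10·Wi·(1/√P80 − 1/√F80)
W = 10·15.6·(1/√212 − 1/√20770) = 10·15.6·(0.061742) = 9.6317 kWh/t
Power = W × throughput = 9.6317 kWh/t × 2238.5 t/h = 21560.5 kW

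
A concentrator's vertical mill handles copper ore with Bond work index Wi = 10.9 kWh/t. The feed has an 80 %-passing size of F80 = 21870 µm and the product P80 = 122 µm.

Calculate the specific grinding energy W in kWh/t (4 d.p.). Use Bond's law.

W = 10 Wi (1/√P80 − 1/√F80)  [Bond]
1/√122 = 0.090536;  1/√21870 = 0.006762
W = 10·10.9·(0.090536 − 0.006762) = 9.1313 kWh/t

W = 9.1313 kWh/t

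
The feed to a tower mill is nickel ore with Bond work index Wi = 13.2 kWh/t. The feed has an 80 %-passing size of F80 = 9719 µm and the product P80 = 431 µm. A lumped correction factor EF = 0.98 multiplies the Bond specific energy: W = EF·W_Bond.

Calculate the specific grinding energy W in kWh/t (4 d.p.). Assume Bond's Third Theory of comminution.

W = 4.9189 kWh/t

Bond: W = 10·Wi·(1/√P80 − 1/√F80)
1/√431 = 0.048168;  1/√9719 = 0.010144
W = 10·13.2·(0.048168 − 0.010144) = 5.0193 kWh/t
With EF = 0.98: W = 5.0193·0.98 = 4.9189 kWh/t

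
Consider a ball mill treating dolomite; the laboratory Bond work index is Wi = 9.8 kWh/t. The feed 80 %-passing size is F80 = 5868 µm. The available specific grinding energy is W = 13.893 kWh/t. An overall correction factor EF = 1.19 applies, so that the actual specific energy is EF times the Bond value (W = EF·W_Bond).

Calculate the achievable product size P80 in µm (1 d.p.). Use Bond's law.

Bond:  W = 10 Wi (1/√P − 1/√F)
W_Bond = W / EF = 13.893 / 1.19 = 11.6748 kWh/t
P80^-0.5 = F80^-0.5 + W_Bond/(10 Wi)
  = 11.6748/(10·9.8) + 1/√5868 = 0.119131 + 0.013054 = 0.132185
P80 = (1/0.132185)² = 7.5652² = 57.23 µm

P80 = 57.2 µm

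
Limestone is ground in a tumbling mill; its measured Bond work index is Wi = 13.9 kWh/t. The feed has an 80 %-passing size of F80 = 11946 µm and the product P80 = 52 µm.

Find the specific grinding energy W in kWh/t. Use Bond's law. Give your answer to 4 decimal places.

W = 10 Wi (1/√P80 − 1/√F80)  [Bond]
1/√52 = 0.138675;  1/√11946 = 0.009149
W = 10·13.9·(0.138675 − 0.009149) = 18.0041 kWh/t

W = 18.0041 kWh/t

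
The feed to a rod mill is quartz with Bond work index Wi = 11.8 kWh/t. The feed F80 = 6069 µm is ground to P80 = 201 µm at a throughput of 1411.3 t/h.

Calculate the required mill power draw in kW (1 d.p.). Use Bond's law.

P = 9608.7 kW

Bond:  W = 10 Wi (1/√P − 1/√F)
W = 10·11.8·(1/√201 − 1/√6069) = 10·11.8·(0.057698) = 6.8084 kWh/t
P = W·T = 6.8084·1411.3 = 9608.7 kW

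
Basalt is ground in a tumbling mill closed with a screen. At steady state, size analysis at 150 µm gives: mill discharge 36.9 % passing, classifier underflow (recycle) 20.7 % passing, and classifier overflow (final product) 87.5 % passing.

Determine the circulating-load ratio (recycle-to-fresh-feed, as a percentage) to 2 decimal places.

Mass balance on the −150 µm fraction:
r = (o − d)/(d − u)
r = (87.5 − 36.9)/(36.9 − 20.7) = 50.6/16.2 = 3.1235
CL = 100·r = 312.35 %

CL = 312.35 %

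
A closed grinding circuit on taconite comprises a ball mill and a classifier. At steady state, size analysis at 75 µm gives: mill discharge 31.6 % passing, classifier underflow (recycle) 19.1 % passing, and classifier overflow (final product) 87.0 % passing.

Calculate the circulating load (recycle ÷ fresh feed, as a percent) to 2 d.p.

CL = 443.20 %

Balance %-passing 75 µm (r = R/F):
(1+r)·d = r·u + o ⇒ r = (o−d)/(d−u)
r = (87.0 − 31.6)/(31.6 − 19.1) = 55.4/12.5 = 4.4320
CL = 100·r = 443.20 %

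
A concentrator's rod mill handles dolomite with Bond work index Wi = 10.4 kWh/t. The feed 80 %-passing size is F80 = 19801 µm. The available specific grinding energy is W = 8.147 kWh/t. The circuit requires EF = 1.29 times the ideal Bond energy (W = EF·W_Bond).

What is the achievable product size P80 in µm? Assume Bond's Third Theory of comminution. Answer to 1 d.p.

W = 10·Wi·[P80^(−½) − F80^(−½)]
W_Bond = W / EF = 8.147 / 1.29 = 6.3155 kWh/t
1/√P80 = 1/√F80 + W_Bond/(10·Wi)
  = 6.3155/(10·10.4) + 1/√19801 = 0.060726 + 0.007107 = 0.067833
P80 = (1/0.067833)² = 14.7422² = 217.33 µm

P80 = 217.3 µm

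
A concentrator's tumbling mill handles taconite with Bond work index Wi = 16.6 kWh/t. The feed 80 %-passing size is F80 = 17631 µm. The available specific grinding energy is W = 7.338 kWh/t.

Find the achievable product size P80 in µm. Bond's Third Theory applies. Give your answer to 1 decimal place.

P80 = 373.6 µm

W = 10 Wi (P80^-0.5 − F80^-0.5)
⇒ 1/√P80 = W/(10 Wi) + 1/√F80
  = 7.3380/(10·16.6) + 1/√17631 = 0.044205 + 0.007531 = 0.051736
P80 = (1/0.051736)² = 19.3289² = 373.61 µm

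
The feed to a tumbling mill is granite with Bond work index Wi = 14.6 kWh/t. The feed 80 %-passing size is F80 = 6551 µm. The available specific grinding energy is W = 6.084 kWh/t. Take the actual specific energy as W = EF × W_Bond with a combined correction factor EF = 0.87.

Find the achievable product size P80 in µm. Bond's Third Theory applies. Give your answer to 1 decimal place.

P80 = 275.4 µm

Bond:  W = 10 Wi (1/√P − 1/√F)
W_Bond = W / EF = 6.084 / 0.87 = 6.9931 kWh/t
1/√P80 = 1/√F80 + W_Bond/(10·Wi)
  = 6.9931/(10·14.6) + 1/√6551 = 0.047898 + 0.012355 = 0.060253
P80 = (1/0.060253)² = 16.5967² = 275.45 µm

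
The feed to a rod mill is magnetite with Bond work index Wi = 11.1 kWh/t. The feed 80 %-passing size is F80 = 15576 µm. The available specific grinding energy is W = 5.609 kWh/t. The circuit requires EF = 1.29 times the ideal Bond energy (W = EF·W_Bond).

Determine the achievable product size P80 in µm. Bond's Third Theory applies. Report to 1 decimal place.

P80 = 449.2 µm

W = 10·Wi·(P80^(-½) − F80^(-½))
W_Bond = W / EF = 5.609 / 1.29 = 4.3481 kWh/t
1/√P80 = 1/√F80 + W_Bond/(10·Wi)
  = 4.3481/(10·11.1) + 1/√15576 = 0.039172 + 0.008013 = 0.047184
P80 = (1/0.047184)² = 21.1935² = 449.16 µm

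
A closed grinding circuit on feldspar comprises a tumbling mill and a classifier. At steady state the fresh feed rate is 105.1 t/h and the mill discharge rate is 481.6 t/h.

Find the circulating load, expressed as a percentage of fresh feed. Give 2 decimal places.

Steady state: M = F + R.
R = M − F = 481.6 − 105.1 = 376.5 t/h
CL = 100·R/F = 100·376.5/105.1 = 358.23 %

CL = 358.23 %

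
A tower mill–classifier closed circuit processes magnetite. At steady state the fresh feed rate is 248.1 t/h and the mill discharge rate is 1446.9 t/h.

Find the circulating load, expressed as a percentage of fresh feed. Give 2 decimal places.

Discharge = new feed + return, hence
R = M − F = 1446.9 − 248.1 = 1198.8 t/h
CL = 100·R/F = 100·1198.8/248.1 = 483.19 %

CL = 483.19 %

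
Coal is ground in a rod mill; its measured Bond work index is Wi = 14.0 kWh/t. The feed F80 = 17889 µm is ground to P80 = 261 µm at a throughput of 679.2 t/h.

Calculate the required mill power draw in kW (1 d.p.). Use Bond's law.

W_Bond = 10·Wi·(1/√P₈₀ − 1/√F₈₀)
W = 10·14.0·(1/√261 − 1/√17889) = 10·14.0·(0.054422) = 7.6191 kWh/t
P_mill = W·ṁ = 7.6191·679.2 = 5174.9 kW

P = 5174.9 kW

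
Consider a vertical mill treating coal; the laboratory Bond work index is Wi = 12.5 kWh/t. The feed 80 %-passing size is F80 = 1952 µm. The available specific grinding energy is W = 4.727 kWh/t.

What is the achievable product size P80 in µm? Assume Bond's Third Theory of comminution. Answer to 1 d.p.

P80 = 273.7 µm

Bond: W = 10·Wi·(1/√P80 − 1/√F80)
⇒ 1/√P80 = W/(10·Wi) + 1/√F80
  = 4.7270/(10·12.5) + 1/√1952 = 0.037816 + 0.022634 = 0.060450
P80 = (1/0.060450)² = 16.5426² = 273.66 µm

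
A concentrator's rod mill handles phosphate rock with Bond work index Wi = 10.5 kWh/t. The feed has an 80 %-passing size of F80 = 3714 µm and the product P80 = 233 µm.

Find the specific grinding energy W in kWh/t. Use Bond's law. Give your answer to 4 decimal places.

W_Bond = 10·Wi·(1/√P₈₀ − 1/√F₈₀)
1/√233 = 0.065512;  1/√3714 = 0.016409
W = 10·10.5·(0.065512 − 0.016409) = 5.1558 kWh/t

W = 5.1558 kWh/t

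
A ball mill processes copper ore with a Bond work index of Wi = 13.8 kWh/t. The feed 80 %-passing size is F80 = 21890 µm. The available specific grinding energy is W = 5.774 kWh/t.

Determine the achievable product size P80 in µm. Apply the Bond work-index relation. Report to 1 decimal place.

P80 = 423.4 µm

W = 10·Wi·[P80^(−½) − F80^(−½)]
P80^(−½) = W/(10 Wi) + F80^(−½)
  = 5.7740/(10·13.8) + 1/√21890 = 0.041841 + 0.006759 = 0.048599
P80 = (1/0.048599)² = 20.5763² = 423.39 µm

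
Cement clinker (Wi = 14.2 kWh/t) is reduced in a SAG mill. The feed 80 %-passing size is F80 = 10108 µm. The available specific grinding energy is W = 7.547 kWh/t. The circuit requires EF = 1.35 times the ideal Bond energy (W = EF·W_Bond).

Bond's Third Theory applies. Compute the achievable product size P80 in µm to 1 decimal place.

Bond: W = 10·Wi·(1/√P80 − 1/√F80)
W_Bond = W / EF = 7.547 / 1.35 = 5.5904 kWh/t
⇒ 1/√P80 = W_Bond/(10·Wi) + 1/√F80
  = 5.5904/(10·14.2) + 1/√10108 = 0.039369 + 0.009946 = 0.049315
P80 = (1/0.049315)² = 20.2777² = 411.19 µm

P80 = 411.2 µm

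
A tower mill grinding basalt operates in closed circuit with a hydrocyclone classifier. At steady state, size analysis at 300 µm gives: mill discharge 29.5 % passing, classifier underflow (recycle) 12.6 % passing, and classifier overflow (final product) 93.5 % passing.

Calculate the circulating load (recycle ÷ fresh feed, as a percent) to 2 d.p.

CL = 378.70 %

Let r = R/F. Size balance at 300 µm:
Fd + Rd = Ru + Fo ⇒ R/F = (o−d)/(d−u)
r = (93.5 − 29.5)/(29.5 − 12.6) = 64.0/16.9 = 3.7870
CL = 100·r = 378.70 %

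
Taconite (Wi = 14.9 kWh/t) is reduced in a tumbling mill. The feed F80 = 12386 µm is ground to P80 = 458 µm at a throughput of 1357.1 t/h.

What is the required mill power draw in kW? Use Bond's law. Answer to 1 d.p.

W = 10·Wi·[P80^(−½) − F80^(−½)]
W = 10·14.9·(1/√458 − 1/√12386) = 10·14.9·(0.037742) = 5.6235 kWh/t
Mill draw = 5.6235 × 1357.1 = 7631.6 kW

P = 7631.6 kW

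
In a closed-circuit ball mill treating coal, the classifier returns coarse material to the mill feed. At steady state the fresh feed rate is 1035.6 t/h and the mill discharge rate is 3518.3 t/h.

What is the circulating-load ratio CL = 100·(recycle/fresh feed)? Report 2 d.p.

Mill node: discharge = fresh + recycle.
R = M − F = 3518.3 − 1035.6 = 2482.7 t/h
CL = 100·R/F = 100·2482.7/1035.6 = 239.74 %

CL = 239.74 %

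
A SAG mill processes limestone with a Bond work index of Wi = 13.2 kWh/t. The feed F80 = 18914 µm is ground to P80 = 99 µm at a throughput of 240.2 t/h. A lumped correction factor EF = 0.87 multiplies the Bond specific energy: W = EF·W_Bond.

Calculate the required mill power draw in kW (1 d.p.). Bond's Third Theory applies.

P = 2571.8 kW

W = 10·Wi·(P80^(-½) − F80^(-½))
W = 10·13.2·(1/√99 − 1/√18914) = 10·13.2·(0.093233) = 12.3067 kWh/t
With EF = 0.87: W = 12.3067·0.87 = 10.7068 kWh/t
P_mill = W·ṁ = 10.7068·240.2 = 2571.8 kW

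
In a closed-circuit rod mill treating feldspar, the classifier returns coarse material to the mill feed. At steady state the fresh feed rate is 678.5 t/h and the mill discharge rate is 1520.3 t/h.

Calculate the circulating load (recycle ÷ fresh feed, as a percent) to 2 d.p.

CL = 124.07 %

Discharge = new feed + return, hence
R = M − F = 1520.3 − 678.5 = 841.8 t/h
CL = 100·R/F = 100·841.8/678.5 = 124.07 %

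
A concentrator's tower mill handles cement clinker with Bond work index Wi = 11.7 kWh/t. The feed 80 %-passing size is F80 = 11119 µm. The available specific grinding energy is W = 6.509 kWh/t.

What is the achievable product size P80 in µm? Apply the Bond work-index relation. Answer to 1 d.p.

P80 = 235.8 µm

W = 10 Wi (P80^-0.5 − F80^-0.5)
⇒ 1/√P80 = W/(10·Wi) + 1/√F80
  = 6.5090/(10·11.7) + 1/√11119 = 0.055632 + 0.009483 = 0.065116
P80 = (1/0.065116)² = 15.3572² = 235.84 µm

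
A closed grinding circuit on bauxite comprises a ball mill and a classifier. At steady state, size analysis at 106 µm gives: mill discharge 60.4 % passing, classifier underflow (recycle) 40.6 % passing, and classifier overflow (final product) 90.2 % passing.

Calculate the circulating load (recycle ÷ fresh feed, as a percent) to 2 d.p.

CL = 150.51 %

Classifier node, passing 106 µm:
(1+r)d = ru + o → r = (o−d)/(d−u)
r = (90.2 − 60.4)/(60.4 − 40.6) = 29.8/19.8 = 1.5051
CL = 100·r = 150.51 %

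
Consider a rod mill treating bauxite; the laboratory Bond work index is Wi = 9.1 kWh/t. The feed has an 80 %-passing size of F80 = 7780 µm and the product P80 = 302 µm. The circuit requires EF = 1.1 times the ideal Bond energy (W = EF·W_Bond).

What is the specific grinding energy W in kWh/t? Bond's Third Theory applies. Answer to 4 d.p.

W = 10·Wi·(P80^(-½) − F80^(-½))
1/√302 = 0.057544;  1/√7780 = 0.011337
W = 10·9.1·(0.057544 − 0.011337) = 4.2048 kWh/t
With EF = 1.1: W = 4.2048·1.1 = 4.6252 kWh/t

W = 4.6252 kWh/t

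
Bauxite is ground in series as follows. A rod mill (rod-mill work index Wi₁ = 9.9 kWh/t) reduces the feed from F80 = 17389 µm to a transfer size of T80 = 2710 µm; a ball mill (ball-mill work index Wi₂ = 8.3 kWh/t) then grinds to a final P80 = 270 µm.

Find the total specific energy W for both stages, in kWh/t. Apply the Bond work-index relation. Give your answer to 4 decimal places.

Bond:  W = 10 Wi (1/√P − 1/√F)
Stage 1 (17389→2710 µm, Wi₁=9.9): W₁ = 10·9.9·(0.019209 − 0.007583) = 1.1510 kWh/t
Stage 2 (2710→270 µm, Wi₂=8.3): W₂ = 10·8.3·(0.060858 − 0.019209) = 3.4568 kWh/t
W = W₁ + W₂ = 1.1510 + 3.4568 = 4.6078 kWh/t

W = 4.6078 kWh/t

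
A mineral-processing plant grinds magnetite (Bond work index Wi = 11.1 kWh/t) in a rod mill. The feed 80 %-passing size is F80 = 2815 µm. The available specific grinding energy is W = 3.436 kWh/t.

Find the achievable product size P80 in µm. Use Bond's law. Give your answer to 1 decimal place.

W = 10 Wi / √P80 − 10 Wi / √F80
1/√P80 = 1/√F80 + W/(10·Wi)
  = 3.4360/(10·11.1) + 1/√2815 = 0.030955 + 0.018848 = 0.049803
P80 = (1/0.049803)² = 20.0792² = 403.17 µm

P80 = 403.2 µm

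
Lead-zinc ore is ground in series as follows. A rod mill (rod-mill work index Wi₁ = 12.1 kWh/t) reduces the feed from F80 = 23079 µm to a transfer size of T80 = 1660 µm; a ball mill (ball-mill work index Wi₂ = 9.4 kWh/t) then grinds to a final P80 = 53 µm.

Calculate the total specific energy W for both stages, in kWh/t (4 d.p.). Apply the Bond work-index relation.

W = 12.7781 kWh/t

W = 10 Wi (1/√P80 − 1/√F80)  [Bond]
Stage 1 (23079→1660 µm, Wi₁=12.1): W₁ = 10·12.1·(0.024544 − 0.006583) = 2.1733 kWh/t
Stage 2 (1660→53 µm, Wi₂=9.4): W₂ = 10·9.4·(0.137361 − 0.024544) = 10.6048 kWh/t
W = W₁ + W₂ = 2.1733 + 10.6048 = 12.7781 kWh/t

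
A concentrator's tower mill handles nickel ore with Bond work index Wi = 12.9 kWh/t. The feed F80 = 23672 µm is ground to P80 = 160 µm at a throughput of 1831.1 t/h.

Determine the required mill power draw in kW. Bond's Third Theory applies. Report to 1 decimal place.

W = 10 Wi (1/√P80 − 1/√F80)  [Bond]
W = 10·12.9·(1/√160 − 1/√23672) = 10·12.9·(0.072557) = 9.3599 kWh/t
P_mill = W·ṁ = 9.3599·1831.1 = 17138.9 kW

P = 17138.9 kW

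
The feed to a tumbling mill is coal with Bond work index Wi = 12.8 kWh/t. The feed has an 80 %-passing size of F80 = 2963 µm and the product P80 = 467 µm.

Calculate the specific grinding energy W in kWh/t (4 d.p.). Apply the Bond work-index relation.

W = 3.5716 kWh/t

W = 10 Wi / √P80 − 10 Wi / √F80
1/√467 = 0.046274;  1/√2963 = 0.018371
W = 10·12.8·(0.046274 − 0.018371) = 3.5716 kWh/t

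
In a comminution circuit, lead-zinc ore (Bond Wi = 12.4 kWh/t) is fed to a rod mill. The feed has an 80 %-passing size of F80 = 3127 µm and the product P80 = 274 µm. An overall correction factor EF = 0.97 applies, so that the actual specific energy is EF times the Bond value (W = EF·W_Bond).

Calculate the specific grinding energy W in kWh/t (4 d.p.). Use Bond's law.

W = 5.1154 kWh/t

W_Bond = 10·Wi·(1/√P₈₀ − 1/√F₈₀)
1/√274 = 0.060412;  1/√3127 = 0.017883
W = 10·12.4·(0.060412 − 0.017883) = 5.2736 kWh/t
W_actual = 0.97 × 5.2736 = 5.1154 kWh/t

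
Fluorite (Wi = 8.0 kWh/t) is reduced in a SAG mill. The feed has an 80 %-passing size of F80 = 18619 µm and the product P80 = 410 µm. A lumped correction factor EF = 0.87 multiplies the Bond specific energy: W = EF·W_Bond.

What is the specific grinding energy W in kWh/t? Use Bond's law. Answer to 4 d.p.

W = 10 Wi (P80^-0.5 − F80^-0.5)
1/√410 = 0.049386;  1/√18619 = 0.007329
W = 10·8.0·(0.049386 − 0.007329) = 3.3646 kWh/t
Corrected W = EF·W_Bond = 0.87·3.3646 = 2.9272 kWh/t

W = 2.9272 kWh/t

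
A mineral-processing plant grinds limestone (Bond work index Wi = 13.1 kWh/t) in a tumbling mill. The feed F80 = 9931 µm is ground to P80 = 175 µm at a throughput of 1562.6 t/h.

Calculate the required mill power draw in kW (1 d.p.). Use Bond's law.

P = 13419.8 kW

W = 10 Wi / √P80 − 10 Wi / √F80
W = 10·13.1·(1/√175 − 1/√9931) = 10·13.1·(0.065558) = 8.5881 kWh/t
Mill draw = 8.5881 × 1562.6 = 13419.8 kW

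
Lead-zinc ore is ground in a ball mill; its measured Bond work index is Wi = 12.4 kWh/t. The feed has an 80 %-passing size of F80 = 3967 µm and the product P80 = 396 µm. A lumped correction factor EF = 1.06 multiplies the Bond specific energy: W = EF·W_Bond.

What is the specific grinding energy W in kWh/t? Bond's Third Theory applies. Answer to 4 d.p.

W = 10 Wi (1/√P80 − 1/√F80)  [Bond]
1/√396 = 0.050252;  1/√3967 = 0.015877
W = 10·12.4·(0.050252 − 0.015877) = 4.2625 kWh/t
Apply correction: 4.2625 × 1.06 = 4.5182 kWh/t

W = 4.5182 kWh/t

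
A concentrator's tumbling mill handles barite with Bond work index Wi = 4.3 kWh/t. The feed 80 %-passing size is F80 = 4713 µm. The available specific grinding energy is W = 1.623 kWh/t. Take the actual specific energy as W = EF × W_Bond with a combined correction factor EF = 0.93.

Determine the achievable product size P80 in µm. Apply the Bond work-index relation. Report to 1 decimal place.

Bond: W = 10·Wi·(1/√P80 − 1/√F80)
W_Bond = W / EF = 1.623 / 0.93 = 1.7452 kWh/t
P80^(−½) = W_Bond/(10 Wi) + F80^(−½)
  = 1.7452/(10·4.3) + 1/√4713 = 0.040585 + 0.014566 = 0.055152
P80 = (1/0.055152)² = 18.1319² = 328.76 µm

P80 = 328.8 µm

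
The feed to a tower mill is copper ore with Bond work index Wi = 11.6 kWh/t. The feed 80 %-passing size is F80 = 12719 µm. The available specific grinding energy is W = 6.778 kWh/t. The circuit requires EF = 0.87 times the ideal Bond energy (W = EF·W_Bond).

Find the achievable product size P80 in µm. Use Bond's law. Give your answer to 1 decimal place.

W = 10 Wi (P80^-0.5 − F80^-0.5)
W_Bond = W / EF = 6.778 / 0.87 = 7.7908 kWh/t
P80^-0.5 = F80^-0.5 + W_Bond/(10 Wi)
  = 7.7908/(10·11.6) + 1/√12719 = 0.067162 + 0.008867 = 0.076029
P80 = (1/0.076029)² = 13.1529² = 173.00 µm

P80 = 173.0 µm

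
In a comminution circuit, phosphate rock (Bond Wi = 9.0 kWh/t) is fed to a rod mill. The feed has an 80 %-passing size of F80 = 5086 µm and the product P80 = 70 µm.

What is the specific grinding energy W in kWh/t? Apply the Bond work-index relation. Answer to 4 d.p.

W = 9.4951 kWh/t

Bond:  W = 10 Wi (1/√P − 1/√F)
1/√70 = 0.119523;  1/√5086 = 0.014022
W = 10·9.0·(0.119523 − 0.014022) = 9.4951 kWh/t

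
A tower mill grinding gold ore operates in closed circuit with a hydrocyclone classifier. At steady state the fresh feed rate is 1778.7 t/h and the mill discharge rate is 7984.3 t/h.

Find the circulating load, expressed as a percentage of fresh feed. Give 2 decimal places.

Mill node: discharge = fresh + recycle.
R = M − F = 7984.3 − 1778.7 = 6205.6 t/h
CL = 100·R/F = 100·6205.6/1778.7 = 348.88 %

CL = 348.88 %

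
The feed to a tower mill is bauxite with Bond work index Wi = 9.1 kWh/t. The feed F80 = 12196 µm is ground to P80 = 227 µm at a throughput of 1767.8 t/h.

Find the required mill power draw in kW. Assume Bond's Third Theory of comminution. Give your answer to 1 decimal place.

Bond:  W = 10 Wi (1/√P − 1/√F)
W = 10·9.1·(1/√227 − 1/√12196) = 10·9.1·(0.057317) = 5.2159 kWh/t
Mill draw = 5.2159 × 1767.8 = 9220.6 kW

P = 9220.6 kW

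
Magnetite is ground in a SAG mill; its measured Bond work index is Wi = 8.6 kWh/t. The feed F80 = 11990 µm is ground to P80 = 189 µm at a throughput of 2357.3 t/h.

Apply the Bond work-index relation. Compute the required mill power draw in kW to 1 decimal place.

P = 12894.9 kW

W = 10·Wi·[P80^(−½) − F80^(−½)]
W = 10·8.6·(1/√189 − 1/√11990) = 10·8.6·(0.063607) = 5.4702 kWh/t
P = W·T = 5.4702·2357.3 = 12894.9 kW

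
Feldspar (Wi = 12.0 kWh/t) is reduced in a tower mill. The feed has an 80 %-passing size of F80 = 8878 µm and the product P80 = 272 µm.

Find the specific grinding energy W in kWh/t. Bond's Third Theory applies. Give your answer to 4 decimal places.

Bond: W = 10·Wi·(1/√P80 − 1/√F80)
1/√272 = 0.060634;  1/√8878 = 0.010613
W = 10·12.0·(0.060634 − 0.010613) = 6.0025 kWh/t

W = 6.0025 kWh/t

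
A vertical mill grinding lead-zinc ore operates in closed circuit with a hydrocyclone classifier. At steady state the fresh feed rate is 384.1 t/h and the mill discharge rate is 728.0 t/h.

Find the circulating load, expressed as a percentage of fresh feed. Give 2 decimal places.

Steady state: M = F + R.
R = M − F = 728.0 − 384.1 = 343.9 t/h
CL = 100·R/F = 100·343.9/384.1 = 89.53 %

CL = 89.53 %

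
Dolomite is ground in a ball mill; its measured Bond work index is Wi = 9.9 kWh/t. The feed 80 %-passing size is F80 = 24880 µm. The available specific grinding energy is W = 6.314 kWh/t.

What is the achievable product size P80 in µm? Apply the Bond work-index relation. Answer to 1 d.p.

Bond:  W = 10 Wi (1/√P − 1/√F)
⇒ 1/√P80 = W/(10 Wi) + 1/√F80
  = 6.3140/(10·9.9) + 1/√24880 = 0.063778 + 0.006340 = 0.070118
P80 = (1/0.070118)² = 14.2618² = 203.40 µm

P80 = 203.4 µm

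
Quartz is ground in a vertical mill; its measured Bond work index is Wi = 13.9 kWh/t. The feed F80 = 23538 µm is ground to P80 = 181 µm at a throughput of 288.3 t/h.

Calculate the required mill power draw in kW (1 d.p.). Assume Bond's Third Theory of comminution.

W = 10·Wi·[P80^(−½) − F80^(−½)]
W = 10·13.9·(1/√181 − 1/√23538) = 10·13.9·(0.067811) = 9.4258 kWh/t
P_mill = W·ṁ = 9.4258·288.3 = 2717.5 kW

P = 2717.5 kW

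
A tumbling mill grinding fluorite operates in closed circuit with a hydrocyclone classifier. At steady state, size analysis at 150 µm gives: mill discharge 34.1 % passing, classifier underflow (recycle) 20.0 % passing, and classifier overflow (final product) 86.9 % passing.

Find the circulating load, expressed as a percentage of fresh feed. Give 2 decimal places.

Let r = R/F. Size balance at 150 µm:
(1+r)·d = r·u + o ⇒ r = (o−d)/(d−u)
r = (86.9 − 34.1)/(34.1 − 20.0) = 52.8/14.1 = 3.7447
CL = 100·r = 374.47 %

CL = 374.47 %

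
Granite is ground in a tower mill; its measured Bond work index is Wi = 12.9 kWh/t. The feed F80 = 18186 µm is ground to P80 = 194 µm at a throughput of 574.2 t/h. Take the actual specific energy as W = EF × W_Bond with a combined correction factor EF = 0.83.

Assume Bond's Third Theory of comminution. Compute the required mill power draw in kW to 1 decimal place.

P = 3958.1 kW

W_Bond = 10·Wi·(1/√P₈₀ − 1/√F₈₀)
W = 10·12.9·(1/√194 − 1/√18186) = 10·12.9·(0.064380) = 8.3051 kWh/t
Apply correction: 8.3051 × 0.83 = 6.8932 kWh/t
P = W·T = 6.8932·574.2 = 3958.1 kW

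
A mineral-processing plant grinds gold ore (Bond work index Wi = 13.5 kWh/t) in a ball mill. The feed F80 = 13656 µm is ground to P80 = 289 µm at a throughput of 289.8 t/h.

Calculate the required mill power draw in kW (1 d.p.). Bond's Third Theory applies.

Bond:  W = 10 Wi (1/√P − 1/√F)
W = 10·13.5·(1/√289 − 1/√13656) = 10·13.5·(0.050266) = 6.7859 kWh/t
Power = W × throughput = 6.7859 kWh/t × 289.8 t/h = 1966.6 kW

P = 1966.6 kW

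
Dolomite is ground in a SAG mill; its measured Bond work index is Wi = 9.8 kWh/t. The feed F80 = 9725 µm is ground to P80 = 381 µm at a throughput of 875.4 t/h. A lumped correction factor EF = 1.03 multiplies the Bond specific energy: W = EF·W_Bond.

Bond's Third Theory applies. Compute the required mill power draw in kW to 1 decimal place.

W = 10·Wi·(P80^(-½) − F80^(-½))
W = 10·9.8·(1/√381 − 1/√9725) = 10·9.8·(0.041091) = 4.0269 kWh/t
With EF = 1.03: W = 4.0269·1.03 = 4.1477 kWh/t
P = W·T = 4.1477·875.4 = 3630.9 kW

P = 3630.9 kW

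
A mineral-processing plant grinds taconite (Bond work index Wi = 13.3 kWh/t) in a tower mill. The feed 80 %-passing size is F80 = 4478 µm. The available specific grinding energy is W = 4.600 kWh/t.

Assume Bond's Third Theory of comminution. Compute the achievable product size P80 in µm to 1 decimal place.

P80 = 407.6 µm

W = 10 Wi (1/√P80 − 1/√F80)  [Bond]
⇒ 1/√P80 = W/(10·Wi) + 1/√F80
  = 4.6000/(10·13.3) + 1/√4478 = 0.034586 + 0.014944 = 0.049530
P80 = (1/0.049530)² = 20.1897² = 407.62 µm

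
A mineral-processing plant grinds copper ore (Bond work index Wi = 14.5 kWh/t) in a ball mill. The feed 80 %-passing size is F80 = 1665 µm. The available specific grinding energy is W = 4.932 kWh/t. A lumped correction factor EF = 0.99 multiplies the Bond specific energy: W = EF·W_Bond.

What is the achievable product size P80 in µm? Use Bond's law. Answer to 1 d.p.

P80 = 288.6 µm

Bond:  W = 10 Wi (1/√P − 1/√F)
W_Bond = W / EF = 4.932 / 0.99 = 4.9818 kWh/t
1/√P80 = 1/√F80 + W_Bond/(10·Wi)
  = 4.9818/(10·14.5) + 1/√1665 = 0.034357 + 0.024507 = 0.058865
P80 = (1/0.058865)² = 16.9882² = 288.60 µm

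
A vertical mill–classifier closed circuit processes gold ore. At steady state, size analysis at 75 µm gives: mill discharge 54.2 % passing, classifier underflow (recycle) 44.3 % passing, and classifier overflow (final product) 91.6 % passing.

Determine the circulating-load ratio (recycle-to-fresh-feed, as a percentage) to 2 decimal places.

Balance %-passing 75 µm (r = R/F):
d + r·d = r·u + o → r(d−u) = o−d
r = (91.6 − 54.2)/(54.2 − 44.3) = 37.4/9.9 = 3.7778
CL = 100·r = 377.78 %

CL = 377.78 %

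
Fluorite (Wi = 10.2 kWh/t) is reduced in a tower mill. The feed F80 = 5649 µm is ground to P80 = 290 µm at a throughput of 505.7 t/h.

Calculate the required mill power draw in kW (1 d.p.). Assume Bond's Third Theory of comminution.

P = 2342.7 kW

W = 10 Wi / √P80 − 10 Wi / √F80
W = 10·10.2·(1/√290 − 1/√5649) = 10·10.2·(0.045417) = 4.6325 kWh/t
P_mill = W·ṁ = 4.6325·505.7 = 2342.7 kW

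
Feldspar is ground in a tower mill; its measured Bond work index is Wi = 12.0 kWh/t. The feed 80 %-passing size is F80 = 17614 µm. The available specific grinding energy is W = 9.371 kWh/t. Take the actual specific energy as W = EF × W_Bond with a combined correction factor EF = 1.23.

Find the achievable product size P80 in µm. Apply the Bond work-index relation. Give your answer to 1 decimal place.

W = 10·Wi·(P80^(-½) − F80^(-½))
W_Bond = W / EF = 9.371 / 1.23 = 7.6187 kWh/t
1/√P80 = 1/√F80 + W_Bond/(10·Wi)
  = 7.6187/(10·12.0) + 1/√17614 = 0.063489 + 0.007535 = 0.071024
P80 = (1/0.071024)² = 14.0798² = 198.24 µm

P80 = 198.2 µm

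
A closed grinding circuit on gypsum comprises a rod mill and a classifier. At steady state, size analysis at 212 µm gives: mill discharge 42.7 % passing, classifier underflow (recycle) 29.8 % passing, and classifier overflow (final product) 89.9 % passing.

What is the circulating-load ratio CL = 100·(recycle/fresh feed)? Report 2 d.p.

Balance %-passing 212 µm (r = R/F):
r = (o − d)/(d − u)
r = (89.9 − 42.7)/(42.7 − 29.8) = 47.2/12.9 = 3.6589
CL = 100·r = 365.89 %

CL = 365.89 %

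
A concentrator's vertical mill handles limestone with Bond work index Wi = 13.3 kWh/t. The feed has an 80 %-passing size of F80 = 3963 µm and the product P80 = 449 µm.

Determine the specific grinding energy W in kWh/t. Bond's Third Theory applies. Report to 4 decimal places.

W = 10 Wi / √P80 − 10 Wi / √F80
1/√449 = 0.047193;  1/√3963 = 0.015885
W = 10·13.3·(0.047193 − 0.015885) = 4.1639 kWh/t

W = 4.1639 kWh/t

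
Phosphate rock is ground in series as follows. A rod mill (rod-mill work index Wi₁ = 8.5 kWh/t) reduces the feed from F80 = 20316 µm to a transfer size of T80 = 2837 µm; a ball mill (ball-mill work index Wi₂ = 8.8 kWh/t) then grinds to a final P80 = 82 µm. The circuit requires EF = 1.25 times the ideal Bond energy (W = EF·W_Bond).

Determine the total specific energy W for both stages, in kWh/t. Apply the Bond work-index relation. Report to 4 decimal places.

Bond:  W = 10 Wi (1/√P − 1/√F)
Stage 1 (20316→2837 µm, Wi₁=8.5): W₁ = 10·8.5·(0.018775 − 0.007016) = 0.9995 kWh/t
Stage 2 (2837→82 µm, Wi₂=8.8): W₂ = 10·8.8·(0.110432 − 0.018775) = 8.0658 kWh/t
W = W₁ + W₂ = 0.9995 + 8.0658 = 9.0653 kWh/t
Apply correction: 9.0653 × 1.25 = 11.3316 kWh/t

W = 11.3316 kWh/t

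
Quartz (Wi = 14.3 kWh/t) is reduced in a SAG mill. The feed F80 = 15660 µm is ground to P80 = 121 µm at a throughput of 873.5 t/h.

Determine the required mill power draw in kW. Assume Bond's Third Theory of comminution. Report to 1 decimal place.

P = 10357.3 kW

W = 10 Wi / √P80 − 10 Wi / √F80
W = 10·14.3·(1/√121 − 1/√15660) = 10·14.3·(0.082918) = 11.8573 kWh/t
Mill draw = 11.8573 × 873.5 = 10357.3 kW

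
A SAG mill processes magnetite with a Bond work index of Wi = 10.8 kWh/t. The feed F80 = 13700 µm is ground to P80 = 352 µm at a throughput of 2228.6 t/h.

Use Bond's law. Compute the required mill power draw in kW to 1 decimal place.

P = 10772.4 kW

Bond:  W = 10 Wi (1/√P − 1/√F)
W = 10·10.8·(1/√352 − 1/√13700) = 10·10.8·(0.044757) = 4.8337 kWh/t
P = W·T = 4.8337·2228.6 = 10772.4 kW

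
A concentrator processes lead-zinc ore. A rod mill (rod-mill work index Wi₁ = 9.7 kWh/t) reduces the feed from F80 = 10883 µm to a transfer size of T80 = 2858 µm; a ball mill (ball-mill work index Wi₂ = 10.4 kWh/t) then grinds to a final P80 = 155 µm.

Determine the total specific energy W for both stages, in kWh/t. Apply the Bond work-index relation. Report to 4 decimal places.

W = 7.2927 kWh/t

Bond: W = 10·Wi·(1/√P80 − 1/√F80)
Stage 1 (10883→2858 µm, Wi₁=9.7): W₁ = 10·9.7·(0.018705 − 0.009586) = 0.8846 kWh/t
Stage 2 (2858→155 µm, Wi₂=10.4): W₂ = 10·10.4·(0.080322 − 0.018705) = 6.4081 kWh/t
W = W₁ + W₂ = 0.8846 + 6.4081 = 7.2927 kWh/t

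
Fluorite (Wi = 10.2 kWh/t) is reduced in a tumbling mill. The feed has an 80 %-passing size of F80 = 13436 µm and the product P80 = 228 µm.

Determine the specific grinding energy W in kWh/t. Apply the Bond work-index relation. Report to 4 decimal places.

Bond: W = 10·Wi·(1/√P80 − 1/√F80)
1/√228 = 0.066227;  1/√13436 = 0.008627
W = 10·10.2·(0.066227 − 0.008627) = 5.8752 kWh/t

W = 5.8752 kWh/t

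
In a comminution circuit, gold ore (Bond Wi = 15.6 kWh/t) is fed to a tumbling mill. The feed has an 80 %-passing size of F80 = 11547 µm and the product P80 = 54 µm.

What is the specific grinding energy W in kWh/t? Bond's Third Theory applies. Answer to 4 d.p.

W = 19.7772 kWh/t

W_Bond = 10·Wi·(1/√P₈₀ − 1/√F₈₀)
1/√54 = 0.136083;  1/√11547 = 0.009306
W = 10·15.6·(0.136083 − 0.009306) = 19.7772 kWh/t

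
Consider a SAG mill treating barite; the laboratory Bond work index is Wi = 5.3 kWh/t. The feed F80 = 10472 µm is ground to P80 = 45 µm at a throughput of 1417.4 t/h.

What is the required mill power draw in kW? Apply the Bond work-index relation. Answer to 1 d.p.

P = 10464.5 kW

W = 10·Wi·(P80^(-½) − F80^(-½))
W = 10·5.3·(1/√45 − 1/√10472) = 10·5.3·(0.139299) = 7.3829 kWh/t
P_mill = W·ṁ = 7.3829·1417.4 = 10464.5 kW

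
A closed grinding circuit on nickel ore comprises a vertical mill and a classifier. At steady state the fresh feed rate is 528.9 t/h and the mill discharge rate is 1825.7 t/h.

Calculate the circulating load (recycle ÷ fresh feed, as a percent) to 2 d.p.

Discharge = new feed + return, hence
R = M − F = 1825.7 − 528.9 = 1296.8 t/h
CL = 100·R/F = 100·1296.8/528.9 = 245.19 %

CL = 245.19 %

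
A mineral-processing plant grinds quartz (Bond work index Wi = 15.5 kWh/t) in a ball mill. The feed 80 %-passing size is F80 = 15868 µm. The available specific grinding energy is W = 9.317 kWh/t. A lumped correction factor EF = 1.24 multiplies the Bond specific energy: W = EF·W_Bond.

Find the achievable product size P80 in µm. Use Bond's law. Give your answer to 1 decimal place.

P80 = 314.2 µm

W = 10·Wi·[P80^(−½) − F80^(−½)]
W_Bond = W / EF = 9.317 / 1.24 = 7.5137 kWh/t
⇒ 1/√P80 = W_Bond/(10·Wi) + 1/√F80
  = 7.5137/(10·15.5) + 1/√15868 = 0.048476 + 0.007939 = 0.056414
P80 = (1/0.056414)² = 17.7261² = 314.21 µm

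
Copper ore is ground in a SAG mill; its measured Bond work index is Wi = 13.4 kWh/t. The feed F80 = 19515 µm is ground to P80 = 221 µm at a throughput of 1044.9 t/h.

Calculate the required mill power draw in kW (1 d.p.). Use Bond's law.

Bond:  W = 10 Wi (1/√P − 1/√F)
W = 10·13.4·(1/√221 − 1/√19515) = 10·13.4·(0.060109) = 8.0546 kWh/t
Mill draw = 8.0546 × 1044.9 = 8416.2 kW

P = 8416.2 kW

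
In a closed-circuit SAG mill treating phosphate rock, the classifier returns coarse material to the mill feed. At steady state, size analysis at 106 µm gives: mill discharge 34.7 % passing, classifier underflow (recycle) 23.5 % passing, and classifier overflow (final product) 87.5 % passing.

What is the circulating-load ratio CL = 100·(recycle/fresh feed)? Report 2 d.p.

CL = 471.43 %

Mass balance on the −106 µm fraction:
d + r·d = r·u + o → r(d−u) = o−d
r = (87.5 − 34.7)/(34.7 − 23.5) = 52.8/11.2 = 4.7143
CL = 100·r = 471.43 %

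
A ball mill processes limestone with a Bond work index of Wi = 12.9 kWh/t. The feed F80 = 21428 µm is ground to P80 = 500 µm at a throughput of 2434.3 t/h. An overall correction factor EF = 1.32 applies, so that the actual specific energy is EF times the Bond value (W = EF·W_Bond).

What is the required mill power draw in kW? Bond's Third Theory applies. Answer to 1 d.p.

W = 10·Wi·[P80^(−½) − F80^(−½)]
W = 10·12.9·(1/√500 − 1/√21428) = 10·12.9·(0.037890) = 4.8878 kWh/t
With EF = 1.32: W = 4.8878·1.32 = 6.4519 kWh/t
Mill draw = 6.4519 × 2434.3 = 15705.9 kW

P = 15705.9 kW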